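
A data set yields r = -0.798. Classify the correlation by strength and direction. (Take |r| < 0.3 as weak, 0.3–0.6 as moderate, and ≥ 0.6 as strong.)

strong negative

r = -0.798 < 0 so the relationship is negative.
|r| = 0.798, which falls in the strong range.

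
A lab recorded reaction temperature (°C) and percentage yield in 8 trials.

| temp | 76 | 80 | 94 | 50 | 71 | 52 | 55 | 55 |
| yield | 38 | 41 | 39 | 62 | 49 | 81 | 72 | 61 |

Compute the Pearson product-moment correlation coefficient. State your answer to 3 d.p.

n = 8, Σx = 533, Σy = 443, Σx² = 37307, Σy² = 26357, Σxy = 27940
nΣxy − ΣxΣy = 223520 − 236119 = -12599
nΣx² − (Σx)² = 298456 − 284089 = 14367; nΣy² − (Σy)² = 210856 − 196249 = 14607
r = -12599 / √(14367 × 14607) = -12599 / 14486.5030 ≈ -0.870

-0.870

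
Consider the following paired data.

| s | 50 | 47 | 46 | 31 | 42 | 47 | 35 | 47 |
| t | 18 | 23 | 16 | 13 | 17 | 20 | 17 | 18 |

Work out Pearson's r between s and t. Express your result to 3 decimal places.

n = 8, Σs = 345, Σt = 142, Σs² = 15193, Σt² = 2580, Σst = 6215
nΣst − ΣsΣt = 49720 − 48990 = 730
nΣs² − (Σs)² = 121544 − 119025 = 2519; nΣt² − (Σt)² = 20640 − 20164 = 476
r = 730 / √(2519 × 476) = 730 / 1095.0087 ≈ 0.667

0.667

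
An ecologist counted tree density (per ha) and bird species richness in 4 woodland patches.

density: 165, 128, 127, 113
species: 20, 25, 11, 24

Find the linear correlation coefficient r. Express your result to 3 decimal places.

-0.120

n = 4, Σx = 533, Σy = 80, Σx² = 72507, Σy² = 1722, Σxy = 10609
nΣxy − ΣxΣy = 42436 − 42640 = -204
nΣx² − (Σx)² = 290028 − 284089 = 5939; nΣy² − (Σy)² = 6888 − 6400 = 488
r = -204 / √(5939 × 488) = -204 / 1702.4195 ≈ -0.120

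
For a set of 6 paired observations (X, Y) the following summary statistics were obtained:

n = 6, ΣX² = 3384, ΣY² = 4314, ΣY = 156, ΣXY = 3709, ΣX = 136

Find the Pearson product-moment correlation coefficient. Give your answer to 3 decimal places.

r = (nΣXY − ΣXΣY) / √[(nΣX² − (ΣX)²)(nΣY² − (ΣY)²)]
Numerator: 6×3709 − 136×156 = 1038
Denominator: √[(20304 − 18496)(25884 − 24336)] = √[1808 × 1548] = 1672.9567
r = 1038 / 1672.9567 ≈ 0.620

0.620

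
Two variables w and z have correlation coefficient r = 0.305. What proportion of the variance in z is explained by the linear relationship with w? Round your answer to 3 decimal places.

r² = (0.305)² = 0.093

0.093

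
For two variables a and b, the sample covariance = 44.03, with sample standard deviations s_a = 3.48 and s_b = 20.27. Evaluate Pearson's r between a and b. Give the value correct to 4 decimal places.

0.6242

r = Cov(a,b) / (s_a · s_b) = 44.03 / (3.48 × 20.27)
  = 44.03 / 70.5396 ≈ 0.6242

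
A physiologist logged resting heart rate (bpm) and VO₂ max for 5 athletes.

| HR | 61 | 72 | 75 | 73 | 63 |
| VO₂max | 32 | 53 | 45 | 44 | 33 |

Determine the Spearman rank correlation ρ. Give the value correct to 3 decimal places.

0.700

Rank HR: 1, 3, 5, 4, 2
Rank VO₂max: 1, 5, 4, 3, 2
d = rank(HR) − rank(VO₂max): 0, -2, 1, 1, 0; Σd² = 6
ρ = 1 − 6Σd² / [n(n²−1)] = 1 − 6×6 / (5×24) = 1 − 36/120 ≈ 0.700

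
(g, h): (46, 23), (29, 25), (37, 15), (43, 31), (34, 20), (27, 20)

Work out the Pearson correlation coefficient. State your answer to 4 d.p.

n = 6, Σg = 216, Σh = 134, Σg² = 8060, Σh² = 3140, Σgh = 4891
nΣgh − ΣgΣh = 29346 − 28944 = 402
nΣg² − (Σg)² = 48360 − 46656 = 1704; nΣh² − (Σh)² = 18840 − 17956 = 884
r = 402 / √(1704 × 884) = 402 / 1227.3288 ≈ 0.3275

0.3275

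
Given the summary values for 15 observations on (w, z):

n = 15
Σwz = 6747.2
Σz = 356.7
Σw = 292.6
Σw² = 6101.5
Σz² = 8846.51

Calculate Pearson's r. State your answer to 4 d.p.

-0.5567

r = (nΣwz − ΣwΣz) / √[(nΣw² − (Σw)²)(nΣz² − (Σz)²)]
Numerator: 15×6747.2 − 292.6×356.7 = -3162.42
Denominator: √[(91522.5 − 85614.76)(132697.65 − 127234.89)] = √[5907.74 × 5462.76] = 5680.8948
r = -3162.42 / 5680.8948 ≈ -0.5567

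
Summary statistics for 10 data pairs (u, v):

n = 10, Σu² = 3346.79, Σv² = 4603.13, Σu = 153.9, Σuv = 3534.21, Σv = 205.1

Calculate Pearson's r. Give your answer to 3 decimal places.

r = (nΣuv − ΣuΣv) / √[(nΣu² − (Σu)²)(nΣv² − (Σv)²)]
Numerator: 10×3534.21 − 153.9×205.1 = 3777.21
Denominator: √[(33467.9 − 23685.21)(46031.3 − 42066.01)] = √[9782.69 × 3965.29] = 6228.2584
r = 3777.21 / 6228.2584 ≈ 0.606

0.606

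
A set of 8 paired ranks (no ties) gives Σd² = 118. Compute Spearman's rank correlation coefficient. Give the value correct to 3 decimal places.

ρ = 1 − 6Σd² / [n(n²−1)] = 1 − 6×118 / (8×63)
  = 1 − 708/504 = 1 − 1.4048 ≈ -0.405

-0.405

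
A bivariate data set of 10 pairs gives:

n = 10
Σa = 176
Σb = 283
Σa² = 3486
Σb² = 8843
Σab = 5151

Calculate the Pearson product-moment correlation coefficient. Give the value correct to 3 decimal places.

0.299

r = (nΣab − ΣaΣb) / √[(nΣa² − (Σa)²)(nΣb² − (Σb)²)]
Numerator: 10×5151 − 176×283 = 1702
Denominator: √[(34860 − 30976)(88430 − 80089)] = √[3884 × 8341] = 5691.7874
r = 1702 / 5691.7874 ≈ 0.299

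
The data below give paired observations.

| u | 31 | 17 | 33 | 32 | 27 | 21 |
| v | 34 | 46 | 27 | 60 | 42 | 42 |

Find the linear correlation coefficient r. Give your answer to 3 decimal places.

-0.197

n = 6, Σu = 161, Σv = 251, Σu² = 4533, Σv² = 11129, Σuv = 6663
nΣuv − ΣuΣv = 39978 − 40411 = -433
nΣu² − (Σu)² = 27198 − 25921 = 1277; nΣv² − (Σv)² = 66774 − 63001 = 3773
r = -433 / √(1277 × 3773) = -433 / 2195.0219 ≈ -0.197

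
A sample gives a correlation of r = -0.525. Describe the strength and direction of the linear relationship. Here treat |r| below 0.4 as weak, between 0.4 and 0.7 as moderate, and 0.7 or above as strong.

r = -0.525 < 0 so the relationship is negative.
|r| = 0.525, which falls in the moderate range.

moderate negative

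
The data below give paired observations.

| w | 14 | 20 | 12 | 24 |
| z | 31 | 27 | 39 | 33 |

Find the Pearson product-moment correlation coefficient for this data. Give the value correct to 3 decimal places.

-0.496

n = 4, Σw = 70, Σz = 130, Σw² = 1316, Σz² = 4300, Σwz = 2234
nΣwz − ΣwΣz = 8936 − 9100 = -164
nΣw² − (Σw)² = 5264 − 4900 = 364; nΣz² − (Σz)² = 17200 − 16900 = 300
r = -164 / √(364 × 300) = -164 / 330.4542 ≈ -0.496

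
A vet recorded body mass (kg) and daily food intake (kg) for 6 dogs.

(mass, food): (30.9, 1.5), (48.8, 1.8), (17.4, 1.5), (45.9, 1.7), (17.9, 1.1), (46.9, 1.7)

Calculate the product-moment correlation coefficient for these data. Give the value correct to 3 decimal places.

0.853

n = 6, Σx = 207.8, Σy = 9.3, Σx² = 8265.84, Σy² = 14.73, Σxy = 337.74
nΣxy − ΣxΣy = 2026.44 − 1932.54 = 93.9
nΣx² − (Σx)² = 49595.04 − 43180.84 = 6414.2; nΣy² − (Σy)² = 88.38 − 86.49 = 1.89
r = 93.9 / √(6414.2 × 1.89) = 93.9 / 110.1038 ≈ 0.853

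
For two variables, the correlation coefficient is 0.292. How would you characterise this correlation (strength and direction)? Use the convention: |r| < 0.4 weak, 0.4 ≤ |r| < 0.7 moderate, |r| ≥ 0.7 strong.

weak positive

r = 0.292 > 0 so the relationship is positive.
|r| = 0.292, which falls in the weak range.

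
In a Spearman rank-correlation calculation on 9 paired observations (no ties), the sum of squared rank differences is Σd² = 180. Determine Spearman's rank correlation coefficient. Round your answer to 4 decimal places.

-0.5000

ρ = 1 − 6Σd² / [n(n²−1)] = 1 − 6×180 / (9×80)
  = 1 − 1080/720 = 1 − 1.50000 ≈ -0.5000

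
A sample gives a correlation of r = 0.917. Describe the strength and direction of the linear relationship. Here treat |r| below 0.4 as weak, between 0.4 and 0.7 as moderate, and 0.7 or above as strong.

r = 0.917 > 0 so the relationship is positive.
|r| = 0.917, which falls in the strong range.

strong positive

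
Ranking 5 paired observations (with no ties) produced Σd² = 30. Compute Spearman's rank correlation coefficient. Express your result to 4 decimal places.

ρ = 1 − 6Σd² / [n(n²−1)] = 1 − 6×30 / (5×24)
  = 1 − 180/120 = 1 − 1.50000 ≈ -0.5000

-0.5000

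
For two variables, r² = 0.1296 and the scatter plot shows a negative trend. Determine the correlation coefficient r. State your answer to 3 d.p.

|r| = √0.1296 = 0.360
The association is negative, so r = −0.360.

-0.360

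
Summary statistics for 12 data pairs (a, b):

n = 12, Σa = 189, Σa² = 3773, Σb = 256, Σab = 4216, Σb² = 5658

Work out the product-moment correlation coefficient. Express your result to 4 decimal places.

0.4650

r = (nΣab − ΣaΣb) / √[(nΣa² − (Σa)²)(nΣb² − (Σb)²)]
Numerator: 12×4216 − 189×256 = 2208
Denominator: √[(45276 − 35721)(67896 − 65536)] = √[9555 × 2360] = 4748.6630
r = 2208 / 4748.6630 ≈ 0.4650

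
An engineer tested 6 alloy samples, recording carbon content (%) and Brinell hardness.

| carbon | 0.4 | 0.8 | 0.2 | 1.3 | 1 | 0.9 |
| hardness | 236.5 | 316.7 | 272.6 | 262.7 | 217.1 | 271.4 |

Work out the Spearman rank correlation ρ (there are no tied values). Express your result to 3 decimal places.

-0.429

Rank carbon: 2, 3, 1, 6, 5, 4
Rank hardness: 2, 6, 5, 3, 1, 4
d = rank(carbon) − rank(hardness): 0, -3, -4, 3, 4, 0; Σd² = 50
ρ = 1 − 6Σd² / [n(n²−1)] = 1 − 6×50 / (6×35) = 1 − 300/210 ≈ -0.429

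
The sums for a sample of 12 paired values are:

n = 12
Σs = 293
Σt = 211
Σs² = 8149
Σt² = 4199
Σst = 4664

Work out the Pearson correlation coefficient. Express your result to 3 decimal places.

-0.700

r = (nΣst − ΣsΣt) / √[(nΣs² − (Σs)²)(nΣt² − (Σt)²)]
Numerator: 12×4664 − 293×211 = -5855
Denominator: √[(97788 − 85849)(50388 − 44521)] = √[11939 × 5867] = 8369.3556
r = -5855 / 8369.3556 ≈ -0.700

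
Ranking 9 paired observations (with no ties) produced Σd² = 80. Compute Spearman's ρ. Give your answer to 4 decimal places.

0.3333

ρ = 1 − 6Σd² / [n(n²−1)] = 1 − 6×80 / (9×80)
  = 1 − 480/720 = 1 − 0.66667 ≈ 0.3333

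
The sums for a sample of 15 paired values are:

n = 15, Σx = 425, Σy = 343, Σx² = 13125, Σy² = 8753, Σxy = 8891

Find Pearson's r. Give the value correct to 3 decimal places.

-0.833

r = (nΣxy − ΣxΣy) / √[(nΣx² − (Σx)²)(nΣy² − (Σy)²)]
Numerator: 15×8891 − 425×343 = -12410
Denominator: √[(196875 − 180625)(131295 − 117649)] = √[16250 × 13646] = 14891.1887
r = -12410 / 14891.1887 ≈ -0.833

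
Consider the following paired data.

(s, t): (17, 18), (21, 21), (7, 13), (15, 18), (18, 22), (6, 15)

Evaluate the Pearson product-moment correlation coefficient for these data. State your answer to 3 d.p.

0.913

n = 6, Σs = 84, Σt = 107, Σs² = 1364, Σt² = 1967, Σst = 1594
nΣst − ΣsΣt = 9564 − 8988 = 576
nΣs² − (Σs)² = 8184 − 7056 = 1128; nΣt² − (Σt)² = 11802 − 11449 = 353
r = 576 / √(1128 × 353) = 576 / 631.0182 ≈ 0.913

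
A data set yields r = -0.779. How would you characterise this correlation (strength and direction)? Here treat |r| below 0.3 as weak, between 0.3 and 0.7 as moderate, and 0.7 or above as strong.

strong negative

r = -0.779 < 0 so the relationship is negative.
|r| = 0.779, which falls in the strong range.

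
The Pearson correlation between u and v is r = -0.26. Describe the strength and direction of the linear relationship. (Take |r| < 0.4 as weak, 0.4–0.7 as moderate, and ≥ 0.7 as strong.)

r = -0.26 < 0 so the relationship is negative.
|r| = 0.26, which falls in the weak range.

weak negative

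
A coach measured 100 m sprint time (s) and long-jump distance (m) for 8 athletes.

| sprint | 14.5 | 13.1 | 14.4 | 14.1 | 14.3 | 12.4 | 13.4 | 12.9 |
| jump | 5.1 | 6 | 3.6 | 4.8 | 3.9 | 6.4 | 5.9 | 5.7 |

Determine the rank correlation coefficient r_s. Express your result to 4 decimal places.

Rank sprint: 8, 3, 7, 5, 6, 1, 4, 2
Rank jump: 4, 7, 1, 3, 2, 8, 6, 5
d = rank(sprint) − rank(jump): 4, -4, 6, 2, 4, -7, -2, -3; Σd² = 150
ρ = 1 − 6Σd² / [n(n²−1)] = 1 − 6×150 / (8×63) = 1 − 900/504 ≈ -0.7857

-0.7857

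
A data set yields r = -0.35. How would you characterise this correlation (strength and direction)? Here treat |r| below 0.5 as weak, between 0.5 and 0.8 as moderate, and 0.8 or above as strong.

weak negative

r = -0.35 < 0 so the relationship is negative.
|r| = 0.35, which falls in the weak range.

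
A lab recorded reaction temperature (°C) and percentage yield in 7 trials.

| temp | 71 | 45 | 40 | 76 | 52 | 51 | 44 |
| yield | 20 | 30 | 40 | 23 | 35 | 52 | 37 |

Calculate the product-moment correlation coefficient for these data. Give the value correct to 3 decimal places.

-0.679

n = 7, Σx = 379, Σy = 237, Σx² = 21683, Σy² = 8727, Σxy = 12218
nΣxy − ΣxΣy = 85526 − 89823 = -4297
nΣx² − (Σx)² = 151781 − 143641 = 8140; nΣy² − (Σy)² = 61089 − 56169 = 4920
r = -4297 / √(8140 × 4920) = -4297 / 6328.4121 ≈ -0.679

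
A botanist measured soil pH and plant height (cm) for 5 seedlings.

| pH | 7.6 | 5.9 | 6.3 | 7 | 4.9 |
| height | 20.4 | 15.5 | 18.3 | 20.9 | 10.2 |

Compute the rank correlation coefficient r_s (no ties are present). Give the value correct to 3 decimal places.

0.900

Rank pH: 5, 2, 3, 4, 1
Rank height: 4, 2, 3, 5, 1
d = rank(pH) − rank(height): 1, 0, 0, -1, 0; Σd² = 2
ρ = 1 − 6Σd² / [n(n²−1)] = 1 − 6×2 / (5×24) = 1 − 12/120 ≈ 0.900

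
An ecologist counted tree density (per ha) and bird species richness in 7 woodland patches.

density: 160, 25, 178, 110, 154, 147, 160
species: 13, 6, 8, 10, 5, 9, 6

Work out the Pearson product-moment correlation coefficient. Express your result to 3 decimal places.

0.231

n = 7, Σx = 934, Σy = 57, Σx² = 140934, Σy² = 511, Σxy = 7807
nΣxy − ΣxΣy = 54649 − 53238 = 1411
nΣx² − (Σx)² = 986538 − 872356 = 114182; nΣy² − (Σy)² = 3577 − 3249 = 328
r = 1411 / √(114182 × 328) = 1411 / 6119.7791 ≈ 0.231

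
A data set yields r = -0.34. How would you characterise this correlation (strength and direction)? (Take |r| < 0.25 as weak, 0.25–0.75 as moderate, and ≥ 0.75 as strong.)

r = -0.34 < 0 so the relationship is negative.
|r| = 0.34, which falls in the moderate range.

moderate negative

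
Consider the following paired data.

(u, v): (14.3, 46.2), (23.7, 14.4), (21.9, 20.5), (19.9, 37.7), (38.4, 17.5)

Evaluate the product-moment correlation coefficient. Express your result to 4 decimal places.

-0.6990

n = 5, Σu = 118.2, Σv = 136.3, Σu² = 3116.36, Σv² = 4489.59, Σuv = 2873.12
nΣuv − ΣuΣv = 14365.6 − 16110.66 = -1745.06
nΣu² − (Σu)² = 15581.8 − 13971.24 = 1610.56; nΣv² − (Σv)² = 22447.95 − 18577.69 = 3870.26
r = -1745.06 / √(1610.56 × 3870.26) = -1745.06 / 2496.6550 ≈ -0.6990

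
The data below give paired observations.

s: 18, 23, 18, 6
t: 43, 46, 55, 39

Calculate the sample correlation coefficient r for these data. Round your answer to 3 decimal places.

0.558

n = 4, Σs = 65, Σt = 183, Σs² = 1213, Σt² = 8511, Σst = 3056
nΣst − ΣsΣt = 12224 − 11895 = 329
nΣs² − (Σs)² = 4852 − 4225 = 627; nΣt² − (Σt)² = 34044 − 33489 = 555
r = 329 / √(627 × 555) = 329 / 589.9025 ≈ 0.558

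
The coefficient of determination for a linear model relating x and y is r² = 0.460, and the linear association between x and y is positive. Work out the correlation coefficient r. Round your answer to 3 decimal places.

0.678

|r| = √0.460 = 0.678
The association is positive, so r = 0.678.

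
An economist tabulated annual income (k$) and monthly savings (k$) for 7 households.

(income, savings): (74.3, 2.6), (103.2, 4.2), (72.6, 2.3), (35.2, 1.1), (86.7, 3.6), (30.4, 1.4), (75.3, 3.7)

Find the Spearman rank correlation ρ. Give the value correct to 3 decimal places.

0.929

Rank income: 4, 7, 3, 2, 6, 1, 5
Rank savings: 4, 7, 3, 1, 5, 2, 6
d = rank(income) − rank(savings): 0, 0, 0, 1, 1, -1, -1; Σd² = 4
ρ = 1 − 6Σd² / [n(n²−1)] = 1 − 6×4 / (7×48) = 1 − 24/336 ≈ 0.929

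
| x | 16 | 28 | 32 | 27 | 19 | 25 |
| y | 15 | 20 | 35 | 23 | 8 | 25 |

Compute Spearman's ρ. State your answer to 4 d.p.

Rank x: 1, 5, 6, 4, 2, 3
Rank y: 2, 3, 6, 4, 1, 5
d = rank(x) − rank(y): -1, 2, 0, 0, 1, -2; Σd² = 10
ρ = 1 − 6Σd² / [n(n²−1)] = 1 − 6×10 / (6×35) = 1 − 60/210 ≈ 0.7143

0.7143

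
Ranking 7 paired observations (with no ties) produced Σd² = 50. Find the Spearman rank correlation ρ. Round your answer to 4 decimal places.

ρ = 1 − 6Σd² / [n(n²−1)] = 1 − 6×50 / (7×48)
  = 1 − 300/336 = 1 − 0.89286 ≈ 0.1071

0.1071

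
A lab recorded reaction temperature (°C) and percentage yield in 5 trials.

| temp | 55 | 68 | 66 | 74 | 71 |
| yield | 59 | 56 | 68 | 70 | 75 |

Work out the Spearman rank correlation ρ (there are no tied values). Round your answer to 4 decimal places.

0.6000

Rank temp: 1, 3, 2, 5, 4
Rank yield: 2, 1, 3, 4, 5
d = rank(temp) − rank(yield): -1, 2, -1, 1, -1; Σd² = 8
ρ = 1 − 6Σd² / [n(n²−1)] = 1 − 6×8 / (5×24) = 1 − 48/120 ≈ 0.6000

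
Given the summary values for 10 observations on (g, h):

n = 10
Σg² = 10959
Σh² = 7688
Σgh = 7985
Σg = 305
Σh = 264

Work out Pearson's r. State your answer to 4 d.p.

-0.0614

r = (nΣgh − ΣgΣh) / √[(nΣg² − (Σg)²)(nΣh² − (Σh)²)]
Numerator: 10×7985 − 305×264 = -670
Denominator: √[(109590 − 93025)(76880 − 69696)] = √[16565 × 7184] = 10908.8478
r = -670 / 10908.8478 ≈ -0.0614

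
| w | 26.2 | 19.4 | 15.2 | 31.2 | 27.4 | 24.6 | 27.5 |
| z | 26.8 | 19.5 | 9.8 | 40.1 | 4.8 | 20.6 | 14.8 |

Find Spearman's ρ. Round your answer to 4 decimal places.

Rank w: 4, 2, 1, 7, 5, 3, 6
Rank z: 6, 4, 2, 7, 1, 5, 3
d = rank(w) − rank(z): -2, -2, -1, 0, 4, -2, 3; Σd² = 38
ρ = 1 − 6Σd² / [n(n²−1)] = 1 − 6×38 / (7×48) = 1 − 228/336 ≈ 0.3214

0.3214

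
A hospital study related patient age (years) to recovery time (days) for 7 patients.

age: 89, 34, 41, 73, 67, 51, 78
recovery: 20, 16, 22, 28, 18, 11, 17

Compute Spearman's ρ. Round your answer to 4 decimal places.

0.3214

Rank age: 7, 1, 2, 5, 4, 3, 6
Rank recovery: 5, 2, 6, 7, 4, 1, 3
d = rank(age) − rank(recovery): 2, -1, -4, -2, 0, 2, 3; Σd² = 38
ρ = 1 − 6Σd² / [n(n²−1)] = 1 − 6×38 / (7×48) = 1 − 228/336 ≈ 0.3214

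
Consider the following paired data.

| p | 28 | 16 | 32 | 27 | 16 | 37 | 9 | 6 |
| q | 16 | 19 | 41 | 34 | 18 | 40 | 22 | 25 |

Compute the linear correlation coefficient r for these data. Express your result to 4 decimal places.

n = 8, Σp = 171, Σq = 215, Σp² = 4535, Σq² = 6487, Σpq = 5098
nΣpq − ΣpΣq = 40784 − 36765 = 4019
nΣp² − (Σp)² = 36280 − 29241 = 7039; nΣq² − (Σq)² = 51896 − 46225 = 5671
r = 4019 / √(7039 × 5671) = 4019 / 6318.0827 ≈ 0.6361

0.6361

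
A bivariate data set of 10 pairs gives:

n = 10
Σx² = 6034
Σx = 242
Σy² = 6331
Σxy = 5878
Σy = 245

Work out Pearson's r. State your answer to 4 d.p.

r = (nΣxy − ΣxΣy) / √[(nΣx² − (Σx)²)(nΣy² − (Σy)²)]
Numerator: 10×5878 − 242×245 = -510
Denominator: √[(60340 − 58564)(63310 − 60025)] = √[1776 × 3285] = 2415.4006
r = -510 / 2415.4006 ≈ -0.2111

-0.2111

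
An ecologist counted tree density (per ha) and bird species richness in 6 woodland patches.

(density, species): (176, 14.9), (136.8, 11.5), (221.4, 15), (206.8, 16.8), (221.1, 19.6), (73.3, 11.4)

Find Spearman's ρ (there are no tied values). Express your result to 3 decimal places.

Rank density: 3, 2, 6, 4, 5, 1
Rank species: 3, 2, 4, 5, 6, 1
d = rank(density) − rank(species): 0, 0, 2, -1, -1, 0; Σd² = 6
ρ = 1 − 6Σd² / [n(n²−1)] = 1 − 6×6 / (6×35) = 1 − 36/210 ≈ 0.829

0.829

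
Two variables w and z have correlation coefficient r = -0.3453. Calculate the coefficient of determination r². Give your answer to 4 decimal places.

0.1192

r² = (-0.3453)² = 0.1192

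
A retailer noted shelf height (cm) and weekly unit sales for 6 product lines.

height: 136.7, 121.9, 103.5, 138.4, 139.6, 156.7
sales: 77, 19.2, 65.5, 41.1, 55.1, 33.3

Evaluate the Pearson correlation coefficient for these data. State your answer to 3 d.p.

-0.221

n = 6, Σx = 796.8, Σy = 291.2, Σx² = 107456.36, Σy² = 16422, Σxy = 38243.94
nΣxy − ΣxΣy = 229463.64 − 232028.16 = -2564.52
nΣx² − (Σx)² = 644738.16 − 634890.24 = 9847.92; nΣy² − (Σy)² = 98532 − 84797.44 = 13734.56
r = -2564.52 / √(9847.92 × 13734.56) = -2564.52 / 11629.9978 ≈ -0.221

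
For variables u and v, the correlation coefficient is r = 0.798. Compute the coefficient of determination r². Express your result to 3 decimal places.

0.637

r² = (0.798)² = 0.637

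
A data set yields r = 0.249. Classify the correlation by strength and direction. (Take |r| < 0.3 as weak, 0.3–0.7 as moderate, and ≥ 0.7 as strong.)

r = 0.249 > 0 so the relationship is positive.
|r| = 0.249, which falls in the weak range.

weak positive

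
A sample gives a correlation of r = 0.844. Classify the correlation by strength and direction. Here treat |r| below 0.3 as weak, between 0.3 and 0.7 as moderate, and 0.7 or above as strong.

strong positive

r = 0.844 > 0 so the relationship is positive.
|r| = 0.844, which falls in the strong range.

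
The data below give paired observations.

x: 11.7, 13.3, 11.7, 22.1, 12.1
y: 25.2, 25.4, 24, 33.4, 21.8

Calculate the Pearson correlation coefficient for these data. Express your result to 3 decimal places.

0.950

n = 5, Σx = 70.9, Σy = 129.8, Σx² = 1085.49, Σy² = 3447, Σxy = 1915.38
nΣxy − ΣxΣy = 9576.9 − 9202.82 = 374.08
nΣx² − (Σx)² = 5427.45 − 5026.81 = 400.64; nΣy² − (Σy)² = 17235 − 16848.04 = 386.96
r = 374.08 / √(400.64 × 386.96) = 374.08 / 393.7406 ≈ 0.950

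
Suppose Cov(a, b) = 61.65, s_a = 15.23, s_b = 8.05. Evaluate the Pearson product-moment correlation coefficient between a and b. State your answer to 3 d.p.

r = Cov(a,b) / (s_a · s_b) = 61.65 / (15.23 × 8.05)
  = 61.65 / 122.6015 ≈ 0.503

0.503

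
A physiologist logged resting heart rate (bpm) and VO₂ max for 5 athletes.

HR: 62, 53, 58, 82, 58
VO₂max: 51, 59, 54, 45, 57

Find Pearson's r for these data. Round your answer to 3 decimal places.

n = 5, Σx = 313, Σy = 266, Σx² = 20105, Σy² = 14272, Σxy = 16417
nΣxy − ΣxΣy = 82085 − 83258 = -1173
nΣx² − (Σx)² = 100525 − 97969 = 2556; nΣy² − (Σy)² = 71360 − 70756 = 604
r = -1173 / √(2556 × 604) = -1173 / 1242.5071 ≈ -0.944

-0.944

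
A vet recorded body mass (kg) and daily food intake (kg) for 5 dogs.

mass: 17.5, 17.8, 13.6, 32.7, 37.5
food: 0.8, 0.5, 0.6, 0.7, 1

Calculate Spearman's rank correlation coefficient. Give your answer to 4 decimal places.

Rank mass: 2, 3, 1, 4, 5
Rank food: 4, 1, 2, 3, 5
d = rank(mass) − rank(food): -2, 2, -1, 1, 0; Σd² = 10
ρ = 1 − 6Σd² / [n(n²−1)] = 1 − 6×10 / (5×24) = 1 − 60/120 ≈ 0.5000

0.5000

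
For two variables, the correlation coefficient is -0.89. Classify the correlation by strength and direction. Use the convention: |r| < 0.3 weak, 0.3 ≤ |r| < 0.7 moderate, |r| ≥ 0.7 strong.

strong negative

r = -0.89 < 0 so the relationship is negative.
|r| = 0.89, which falls in the strong range.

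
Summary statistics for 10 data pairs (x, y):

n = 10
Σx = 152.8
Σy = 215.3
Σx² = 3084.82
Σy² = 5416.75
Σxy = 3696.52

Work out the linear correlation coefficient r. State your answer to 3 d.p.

r = (nΣxy − ΣxΣy) / √[(nΣx² − (Σx)²)(nΣy² − (Σy)²)]
Numerator: 10×3696.52 − 152.8×215.3 = 4067.36
Denominator: √[(30848.2 − 23347.84)(54167.5 − 46354.09)] = √[7500.36 × 7813.41] = 7655.2850
r = 4067.36 / 7655.2850 ≈ 0.531

0.531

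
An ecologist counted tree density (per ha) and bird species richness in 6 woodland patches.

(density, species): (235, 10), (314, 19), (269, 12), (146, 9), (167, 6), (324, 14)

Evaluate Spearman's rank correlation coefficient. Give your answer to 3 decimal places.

0.886

Rank density: 3, 5, 4, 1, 2, 6
Rank species: 3, 6, 4, 2, 1, 5
d = rank(density) − rank(species): 0, -1, 0, -1, 1, 1; Σd² = 4
ρ = 1 − 6Σd² / [n(n²−1)] = 1 − 6×4 / (6×35) = 1 − 24/210 ≈ 0.886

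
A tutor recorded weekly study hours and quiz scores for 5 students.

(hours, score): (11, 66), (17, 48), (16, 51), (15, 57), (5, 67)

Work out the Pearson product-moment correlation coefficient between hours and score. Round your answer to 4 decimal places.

n = 5, Σx = 64, Σy = 289, Σx² = 916, Σy² = 16999, Σxy = 3548
nΣxy − ΣxΣy = 17740 − 18496 = -756
nΣx² − (Σx)² = 4580 − 4096 = 484; nΣy² − (Σy)² = 84995 − 83521 = 1474
r = -756 / √(484 × 1474) = -756 / 844.6396 ≈ -0.8951

-0.8951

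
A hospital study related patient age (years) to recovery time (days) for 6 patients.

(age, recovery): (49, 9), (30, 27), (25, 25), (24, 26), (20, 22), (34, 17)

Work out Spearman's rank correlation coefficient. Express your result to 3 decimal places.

Rank age: 6, 4, 3, 2, 1, 5
Rank recovery: 1, 6, 4, 5, 3, 2
d = rank(age) − rank(recovery): 5, -2, -1, -3, -2, 3; Σd² = 52
ρ = 1 − 6Σd² / [n(n²−1)] = 1 − 6×52 / (6×35) = 1 − 312/210 ≈ -0.486

-0.486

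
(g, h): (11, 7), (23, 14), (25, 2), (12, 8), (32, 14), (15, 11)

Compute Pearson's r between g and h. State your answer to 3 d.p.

0.293

n = 6, Σg = 118, Σh = 56, Σg² = 2668, Σh² = 630, Σgh = 1158
nΣgh − ΣgΣh = 6948 − 6608 = 340
nΣg² − (Σg)² = 16008 − 13924 = 2084; nΣh² − (Σh)² = 3780 − 3136 = 644
r = 340 / √(2084 × 644) = 340 / 1158.4887 ≈ 0.293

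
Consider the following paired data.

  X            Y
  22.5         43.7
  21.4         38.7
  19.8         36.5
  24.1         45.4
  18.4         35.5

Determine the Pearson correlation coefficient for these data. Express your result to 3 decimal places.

0.963

n = 5, ΣX = 106.2, ΣY = 199.8, ΣX² = 2275.62, ΣY² = 8061.04, ΣXY = 4281.47
nΣXY − ΣXΣY = 21407.35 − 21218.76 = 188.59
nΣX² − (ΣX)² = 11378.1 − 11278.44 = 99.66; nΣY² − (ΣY)² = 40305.2 − 39920.04 = 385.16
r = 188.59 / √(99.66 × 385.16) = 188.59 / 195.9210 ≈ 0.963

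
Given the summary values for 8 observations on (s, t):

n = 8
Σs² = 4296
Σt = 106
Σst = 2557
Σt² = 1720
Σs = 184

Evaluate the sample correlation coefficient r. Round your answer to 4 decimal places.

r = (nΣst − ΣsΣt) / √[(nΣs² − (Σs)²)(nΣt² − (Σt)²)]
Numerator: 8×2557 − 184×106 = 952
Denominator: √[(34368 − 33856)(13760 − 11236)] = √[512 × 2524] = 1136.7885
r = 952 / 1136.7885 ≈ 0.8374

0.8374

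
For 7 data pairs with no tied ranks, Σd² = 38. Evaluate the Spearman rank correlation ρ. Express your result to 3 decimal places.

ρ = 1 − 6Σd² / [n(n²−1)] = 1 − 6×38 / (7×48)
  = 1 − 228/336 = 1 − 0.6786 ≈ 0.321

0.321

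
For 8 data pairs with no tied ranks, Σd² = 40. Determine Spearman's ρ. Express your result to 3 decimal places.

ρ = 1 − 6Σd² / [n(n²−1)] = 1 − 6×40 / (8×63)
  = 1 − 240/504 = 1 − 0.4762 ≈ 0.524

0.524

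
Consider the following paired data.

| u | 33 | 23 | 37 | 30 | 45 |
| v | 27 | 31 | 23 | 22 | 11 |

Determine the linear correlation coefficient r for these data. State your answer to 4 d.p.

-0.8993

n = 5, Σu = 168, Σv = 114, Σu² = 5912, Σv² = 2824, Σuv = 3610
nΣuv − ΣuΣv = 18050 − 19152 = -1102
nΣu² − (Σu)² = 29560 − 28224 = 1336; nΣv² − (Σv)² = 14120 − 12996 = 1124
r = -1102 / √(1336 × 1124) = -1102 / 1225.4240 ≈ -0.8993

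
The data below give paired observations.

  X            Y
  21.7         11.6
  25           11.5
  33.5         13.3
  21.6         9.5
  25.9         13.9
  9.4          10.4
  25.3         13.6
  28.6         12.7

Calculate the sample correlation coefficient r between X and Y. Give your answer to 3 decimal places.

n = 8, ΣX = 191, ΣY = 96.5, ΣX² = 4901.92, ΣY² = 1181.57, ΣXY = 2355.04
nΣXY − ΣXΣY = 18840.32 − 18431.5 = 408.82
nΣX² − (ΣX)² = 39215.36 − 36481 = 2734.36; nΣY² − (ΣY)² = 9452.56 − 9312.25 = 140.31
r = 408.82 / √(2734.36 × 140.31) = 408.82 / 619.4014 ≈ 0.660

0.660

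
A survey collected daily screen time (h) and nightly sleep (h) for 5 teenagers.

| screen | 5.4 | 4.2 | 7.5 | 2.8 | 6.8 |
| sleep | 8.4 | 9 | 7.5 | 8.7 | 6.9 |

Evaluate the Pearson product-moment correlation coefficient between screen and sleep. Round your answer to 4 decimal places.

n = 5, Σx = 26.7, Σy = 40.5, Σx² = 157.13, Σy² = 331.11, Σxy = 210.69
nΣxy − ΣxΣy = 1053.45 − 1081.35 = -27.9
nΣx² − (Σx)² = 785.65 − 712.89 = 72.76; nΣy² − (Σy)² = 1655.55 − 1640.25 = 15.3
r = -27.9 / √(72.76 × 15.3) = -27.9 / 33.3651 ≈ -0.8362

-0.8362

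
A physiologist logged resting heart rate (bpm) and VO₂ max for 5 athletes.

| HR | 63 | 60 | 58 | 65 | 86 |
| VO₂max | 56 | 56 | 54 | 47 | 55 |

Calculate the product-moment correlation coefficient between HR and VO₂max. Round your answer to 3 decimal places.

n = 5, Σx = 332, Σy = 268, Σx² = 22554, Σy² = 14422, Σxy = 17805
nΣxy − ΣxΣy = 89025 − 88976 = 49
nΣx² − (Σx)² = 112770 − 110224 = 2546; nΣy² − (Σy)² = 72110 − 71824 = 286
r = 49 / √(2546 × 286) = 49 / 853.3206 ≈ 0.057

0.057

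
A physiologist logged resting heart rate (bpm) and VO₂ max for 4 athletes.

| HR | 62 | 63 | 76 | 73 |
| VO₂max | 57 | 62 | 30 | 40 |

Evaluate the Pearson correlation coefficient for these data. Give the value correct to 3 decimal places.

n = 4, Σx = 274, Σy = 189, Σx² = 18918, Σy² = 9593, Σxy = 12640
nΣxy − ΣxΣy = 50560 − 51786 = -1226
nΣx² − (Σx)² = 75672 − 75076 = 596; nΣy² − (Σy)² = 38372 − 35721 = 2651
r = -1226 / √(596 × 2651) = -1226 / 1256.9789 ≈ -0.975

-0.975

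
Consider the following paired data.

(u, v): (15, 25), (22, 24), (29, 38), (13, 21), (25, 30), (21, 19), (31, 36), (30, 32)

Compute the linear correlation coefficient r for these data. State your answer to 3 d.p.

n = 8, Σu = 186, Σv = 225, Σu² = 4646, Σv² = 6667, Σuv = 5503
nΣuv − ΣuΣv = 44024 − 41850 = 2174
nΣu² − (Σu)² = 37168 − 34596 = 2572; nΣv² − (Σv)² = 53336 − 50625 = 2711
r = 2174 / √(2572 × 2711) = 2174 / 2640.5855 ≈ 0.823

0.823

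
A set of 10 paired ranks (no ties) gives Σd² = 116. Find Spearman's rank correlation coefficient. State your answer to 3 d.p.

0.297

ρ = 1 − 6Σd² / [n(n²−1)] = 1 − 6×116 / (10×99)
  = 1 − 696/990 = 1 − 0.7030 ≈ 0.297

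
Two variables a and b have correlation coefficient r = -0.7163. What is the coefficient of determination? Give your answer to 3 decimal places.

0.513

r² = (-0.7163)² = 0.513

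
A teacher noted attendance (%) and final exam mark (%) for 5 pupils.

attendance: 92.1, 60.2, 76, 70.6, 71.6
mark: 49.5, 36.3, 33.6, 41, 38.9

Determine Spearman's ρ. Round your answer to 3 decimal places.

0.300

Rank attendance: 5, 1, 4, 2, 3
Rank mark: 5, 2, 1, 4, 3
d = rank(attendance) − rank(mark): 0, -1, 3, -2, 0; Σd² = 14
ρ = 1 − 6Σd² / [n(n²−1)] = 1 − 6×14 / (5×24) = 1 − 84/120 ≈ 0.300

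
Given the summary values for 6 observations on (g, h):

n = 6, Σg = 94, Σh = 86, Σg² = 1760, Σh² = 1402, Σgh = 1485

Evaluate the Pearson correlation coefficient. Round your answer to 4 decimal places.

0.6241

r = (nΣgh − ΣgΣh) / √[(nΣg² − (Σg)²)(nΣh² − (Σh)²)]
Numerator: 6×1485 − 94×86 = 826
Denominator: √[(10560 − 8836)(8412 − 7396)] = √[1724 × 1016] = 1323.4742
r = 826 / 1323.4742 ≈ 0.6241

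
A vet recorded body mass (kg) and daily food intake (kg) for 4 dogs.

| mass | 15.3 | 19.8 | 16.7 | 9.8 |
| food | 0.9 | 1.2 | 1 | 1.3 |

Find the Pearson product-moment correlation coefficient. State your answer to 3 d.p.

n = 4, Σx = 61.6, Σy = 4.4, Σx² = 1001.06, Σy² = 4.94, Σxy = 66.97
nΣxy − ΣxΣy = 267.88 − 271.04 = -3.16
nΣx² − (Σx)² = 4004.24 − 3794.56 = 209.68; nΣy² − (Σy)² = 19.76 − 19.36 = 0.4
r = -3.16 / √(209.68 × 0.4) = -3.16 / 9.1582 ≈ -0.345

-0.345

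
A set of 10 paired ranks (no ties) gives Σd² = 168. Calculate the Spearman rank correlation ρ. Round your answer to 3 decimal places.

ρ = 1 − 6Σd² / [n(n²−1)] = 1 − 6×168 / (10×99)
  = 1 − 1008/990 = 1 − 1.0182 ≈ -0.018

-0.018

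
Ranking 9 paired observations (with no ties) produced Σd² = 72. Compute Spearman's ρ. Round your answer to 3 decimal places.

ρ = 1 − 6Σd² / [n(n²−1)] = 1 − 6×72 / (9×80)
  = 1 − 432/720 = 1 − 0.6000 ≈ 0.400

0.400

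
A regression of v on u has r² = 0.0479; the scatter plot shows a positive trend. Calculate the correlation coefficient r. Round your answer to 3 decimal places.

|r| = √0.0479 = 0.219
The association is positive, so r = 0.219.

0.219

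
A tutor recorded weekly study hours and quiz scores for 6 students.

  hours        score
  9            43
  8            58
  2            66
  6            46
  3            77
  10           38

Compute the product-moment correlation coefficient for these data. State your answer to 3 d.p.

-0.846

n = 6, Σx = 38, Σy = 328, Σx² = 294, Σy² = 19058, Σxy = 1870
nΣxy − ΣxΣy = 11220 − 12464 = -1244
nΣx² − (Σx)² = 1764 − 1444 = 320; nΣy² − (Σy)² = 114348 − 107584 = 6764
r = -1244 / √(320 × 6764) = -1244 / 1471.2172 ≈ -0.846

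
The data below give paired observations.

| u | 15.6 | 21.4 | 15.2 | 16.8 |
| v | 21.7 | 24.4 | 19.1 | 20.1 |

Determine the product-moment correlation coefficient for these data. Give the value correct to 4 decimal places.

0.8729

n = 4, Σu = 69, Σv = 85.3, Σu² = 1214.6, Σv² = 1835.07, Σuv = 1488.68
nΣuv − ΣuΣv = 5954.72 − 5885.7 = 69.02
nΣu² − (Σu)² = 4858.4 − 4761 = 97.4; nΣv² − (Σv)² = 7340.28 − 7276.09 = 64.19
r = 69.02 / √(97.4 × 64.19) = 69.02 / 79.0703 ≈ 0.8729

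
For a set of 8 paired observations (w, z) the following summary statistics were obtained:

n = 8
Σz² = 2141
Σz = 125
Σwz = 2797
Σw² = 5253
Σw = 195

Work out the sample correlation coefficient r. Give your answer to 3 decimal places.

r = (nΣwz − ΣwΣz) / √[(nΣw² − (Σw)²)(nΣz² − (Σz)²)]
Numerator: 8×2797 − 195×125 = -1999
Denominator: √[(42024 − 38025)(17128 − 15625)] = √[3999 × 1503] = 2451.6315
r = -1999 / 2451.6315 ≈ -0.815

-0.815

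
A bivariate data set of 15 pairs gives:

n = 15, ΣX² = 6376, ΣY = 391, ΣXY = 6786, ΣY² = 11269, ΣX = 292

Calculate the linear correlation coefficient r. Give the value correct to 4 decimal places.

-0.9564

r = (nΣXY − ΣXΣY) / √[(nΣX² − (ΣX)²)(nΣY² − (ΣY)²)]
Numerator: 15×6786 − 292×391 = -12382
Denominator: √[(95640 − 85264)(169035 − 152881)] = √[10376 × 16154] = 12946.5789
r = -12382 / 12946.5789 ≈ -0.9564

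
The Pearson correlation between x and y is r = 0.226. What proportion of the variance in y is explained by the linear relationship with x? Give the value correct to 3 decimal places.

0.051

r² = (0.226)² = 0.051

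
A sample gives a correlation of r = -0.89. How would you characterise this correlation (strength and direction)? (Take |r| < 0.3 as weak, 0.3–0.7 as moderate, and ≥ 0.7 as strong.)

r = -0.89 < 0 so the relationship is negative.
|r| = 0.89, which falls in the strong range.

strong negative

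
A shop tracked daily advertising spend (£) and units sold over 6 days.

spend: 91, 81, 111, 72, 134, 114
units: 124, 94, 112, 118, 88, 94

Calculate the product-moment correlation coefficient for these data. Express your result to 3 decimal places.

n = 6, Σx = 603, Σy = 630, Σx² = 63299, Σy² = 67260, Σxy = 62334
nΣxy − ΣxΣy = 374004 − 379890 = -5886
nΣx² − (Σx)² = 379794 − 363609 = 16185; nΣy² − (Σy)² = 403560 − 396900 = 6660
r = -5886 / √(16185 × 6660) = -5886 / 10382.2974 ≈ -0.567

-0.567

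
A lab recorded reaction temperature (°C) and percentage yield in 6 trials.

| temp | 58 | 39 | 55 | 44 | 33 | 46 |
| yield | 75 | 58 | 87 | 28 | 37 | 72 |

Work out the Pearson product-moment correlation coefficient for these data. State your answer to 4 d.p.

n = 6, Σx = 275, Σy = 357, Σx² = 13051, Σy² = 23895, Σxy = 17162
nΣxy − ΣxΣy = 102972 − 98175 = 4797
nΣx² − (Σx)² = 78306 − 75625 = 2681; nΣy² − (Σy)² = 143370 − 127449 = 15921
r = 4797 / √(2681 × 15921) = 4797 / 6533.3147 ≈ 0.7342

0.7342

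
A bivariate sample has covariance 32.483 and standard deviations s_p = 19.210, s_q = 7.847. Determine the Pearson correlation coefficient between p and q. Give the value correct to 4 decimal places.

r = Cov(p,q) / (s_p · s_q) = 32.483 / (19.210 × 7.847)
  = 32.483 / 150.7409 ≈ 0.2155

0.2155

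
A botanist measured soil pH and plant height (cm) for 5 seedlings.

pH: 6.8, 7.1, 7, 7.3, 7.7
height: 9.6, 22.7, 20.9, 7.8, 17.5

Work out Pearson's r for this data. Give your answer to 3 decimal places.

n = 5, Σx = 35.9, Σy = 78.5, Σx² = 258.23, Σy² = 1411.35, Σxy = 564.44
nΣxy − ΣxΣy = 2822.2 − 2818.15 = 4.05
nΣx² − (Σx)² = 1291.15 − 1288.81 = 2.34; nΣy² − (Σy)² = 7056.75 − 6162.25 = 894.5
r = 4.05 / √(2.34 × 894.5) = 4.05 / 45.7507 ≈ 0.089

0.089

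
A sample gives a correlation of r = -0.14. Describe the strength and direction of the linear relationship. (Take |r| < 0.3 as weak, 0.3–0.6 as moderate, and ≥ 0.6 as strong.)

weak negative

r = -0.14 < 0 so the relationship is negative.
|r| = 0.14, which falls in the weak range.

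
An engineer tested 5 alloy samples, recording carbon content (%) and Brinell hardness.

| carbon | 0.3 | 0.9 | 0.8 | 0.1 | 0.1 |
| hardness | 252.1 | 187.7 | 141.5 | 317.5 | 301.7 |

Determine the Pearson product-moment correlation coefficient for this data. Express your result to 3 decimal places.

n = 5, Σx = 2.2, Σy = 1200.5, Σx² = 1.56, Σy² = 310637.09, Σxy = 419.68
nΣxy − ΣxΣy = 2098.4 − 2641.1 = -542.7
nΣx² − (Σx)² = 7.8 − 4.84 = 2.96; nΣy² − (Σy)² = 1553185.45 − 1441200.25 = 111985.2
r = -542.7 / √(2.96 × 111985.2) = -542.7 / 575.7397 ≈ -0.943

-0.943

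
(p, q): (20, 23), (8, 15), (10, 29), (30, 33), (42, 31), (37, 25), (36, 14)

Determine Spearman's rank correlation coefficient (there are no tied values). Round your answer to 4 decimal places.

0.2857

Rank p: 3, 1, 2, 4, 7, 6, 5
Rank q: 3, 2, 5, 7, 6, 4, 1
d = rank(p) − rank(q): 0, -1, -3, -3, 1, 2, 4; Σd² = 40
ρ = 1 − 6Σd² / [n(n²−1)] = 1 − 6×40 / (7×48) = 1 − 240/336 ≈ 0.2857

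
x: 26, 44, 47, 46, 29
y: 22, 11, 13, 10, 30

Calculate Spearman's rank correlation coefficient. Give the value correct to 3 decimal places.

-0.600

Rank x: 1, 3, 5, 4, 2
Rank y: 4, 2, 3, 1, 5
d = rank(x) − rank(y): -3, 1, 2, 3, -3; Σd² = 32
ρ = 1 − 6Σd² / [n(n²−1)] = 1 − 6×32 / (5×24) = 1 − 192/120 ≈ -0.600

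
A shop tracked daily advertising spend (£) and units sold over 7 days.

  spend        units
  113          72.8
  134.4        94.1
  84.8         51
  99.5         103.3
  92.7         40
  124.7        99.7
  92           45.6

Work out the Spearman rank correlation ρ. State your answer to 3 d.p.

0.607

Rank spend: 5, 7, 1, 4, 3, 6, 2
Rank units: 4, 5, 3, 7, 1, 6, 2
d = rank(spend) − rank(units): 1, 2, -2, -3, 2, 0, 0; Σd² = 22
ρ = 1 − 6Σd² / [n(n²−1)] = 1 − 6×22 / (7×48) = 1 − 132/336 ≈ 0.607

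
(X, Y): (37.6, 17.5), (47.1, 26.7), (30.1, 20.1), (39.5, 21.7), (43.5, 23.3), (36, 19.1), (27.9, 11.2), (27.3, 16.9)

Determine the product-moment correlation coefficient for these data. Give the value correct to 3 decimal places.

n = 8, ΣX = 289, ΣY = 156.5, ΣX² = 10810.38, ΣY² = 3212.79, ΣXY = 5852.73
nΣXY − ΣXΣY = 46821.84 − 45228.5 = 1593.34
nΣX² − (ΣX)² = 86483.04 − 83521 = 2962.04; nΣY² − (ΣY)² = 25702.32 − 24492.25 = 1210.07
r = 1593.34 / √(2962.04 × 1210.07) = 1593.34 / 1893.2184 ≈ 0.842

0.842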